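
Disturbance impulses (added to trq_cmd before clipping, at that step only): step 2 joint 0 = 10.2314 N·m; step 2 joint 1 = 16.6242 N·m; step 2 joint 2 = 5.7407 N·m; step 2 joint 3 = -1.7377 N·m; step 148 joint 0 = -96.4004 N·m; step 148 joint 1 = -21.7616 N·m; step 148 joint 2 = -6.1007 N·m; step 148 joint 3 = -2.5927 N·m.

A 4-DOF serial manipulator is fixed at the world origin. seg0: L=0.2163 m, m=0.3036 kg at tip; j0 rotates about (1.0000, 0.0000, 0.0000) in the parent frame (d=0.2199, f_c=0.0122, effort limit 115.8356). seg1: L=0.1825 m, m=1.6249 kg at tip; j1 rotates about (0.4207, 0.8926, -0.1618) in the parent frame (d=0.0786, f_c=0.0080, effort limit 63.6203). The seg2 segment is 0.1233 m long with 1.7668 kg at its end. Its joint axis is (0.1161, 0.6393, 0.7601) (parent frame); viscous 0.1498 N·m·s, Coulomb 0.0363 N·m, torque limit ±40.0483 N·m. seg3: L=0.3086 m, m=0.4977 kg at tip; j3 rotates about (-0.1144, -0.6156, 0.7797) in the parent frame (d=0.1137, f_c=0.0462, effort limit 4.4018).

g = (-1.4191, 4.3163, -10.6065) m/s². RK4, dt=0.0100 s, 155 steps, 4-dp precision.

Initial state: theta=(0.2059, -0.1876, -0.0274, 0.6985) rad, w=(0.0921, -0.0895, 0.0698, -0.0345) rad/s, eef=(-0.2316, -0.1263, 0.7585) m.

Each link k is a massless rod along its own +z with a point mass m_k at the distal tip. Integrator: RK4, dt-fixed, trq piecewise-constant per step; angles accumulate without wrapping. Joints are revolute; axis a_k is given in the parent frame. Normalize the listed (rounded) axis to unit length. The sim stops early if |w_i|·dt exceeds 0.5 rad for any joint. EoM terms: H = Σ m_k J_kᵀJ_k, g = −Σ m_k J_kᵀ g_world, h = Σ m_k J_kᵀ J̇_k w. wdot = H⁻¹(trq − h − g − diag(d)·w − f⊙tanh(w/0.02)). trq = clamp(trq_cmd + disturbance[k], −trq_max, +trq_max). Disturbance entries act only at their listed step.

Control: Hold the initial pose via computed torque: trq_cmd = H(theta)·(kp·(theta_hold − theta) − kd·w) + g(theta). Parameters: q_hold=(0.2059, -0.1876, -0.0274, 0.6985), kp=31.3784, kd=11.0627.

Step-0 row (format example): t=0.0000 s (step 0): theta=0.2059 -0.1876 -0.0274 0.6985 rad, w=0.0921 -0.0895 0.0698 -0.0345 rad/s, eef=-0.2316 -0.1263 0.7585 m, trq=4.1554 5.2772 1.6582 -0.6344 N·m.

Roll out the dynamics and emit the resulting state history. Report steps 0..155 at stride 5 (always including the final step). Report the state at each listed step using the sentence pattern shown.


t=0.0500 s (step 5): theta=0.2092 -0.1802 -0.0265 0.6982 rad, w=0.0466 0.3102 0.0038 -0.0026 rad/s, eef=-0.2276 -0.1307 0.7595 m, trq=3.4058 3.6087 1.0977 -0.4570 N·m.
t=0.1000 s (step 10): theta=0.2109 -0.1689 -0.0263 0.6982 rad, w=0.0204 0.1548 0.0007 -0.0037 rad/s, eef=-0.2219 -0.1347 0.7612 m, trq=3.8868 4.0502 1.2600 -0.5007 N·m.
t=0.1500 s (step 15): theta=0.2114 -0.1638 -0.0261 0.6982 rad, w=0.0049 0.0578 -0.0011 -0.0045 rad/s, eef=-0.2193 -0.1364 0.7619 m, trq=4.2268 4.3743 1.3755 -0.5309 N·m.
t=0.2000 s (step 20): theta=0.2114 -0.1625 -0.0261 0.6982 rad, w=-0.0040 0.0003 -0.0028 -0.0044 rad/s, eef=-0.2187 -0.1367 0.7621 m, trq=4.4654 4.6111 1.4574 -0.5516 N·m.
t=0.2500 s (step 25): theta=0.2111 -0.1633 -0.0261 0.6982 rad, w=-0.0089 -0.0302 -0.0048 -0.0038 rad/s, eef=-0.2191 -0.1362 0.7621 m, trq=4.6325 4.7796 1.5139 -0.5650 N·m.
t=0.3000 s (step 30): theta=0.2106 -0.1653 -0.0262 0.6983 rad, w=-0.0111 -0.0454 -0.0051 -0.0037 rad/s, eef=-0.2201 -0.1353 0.7618 m, trq=4.7496 4.9020 1.5533 -0.5738 N·m.
t=0.3500 s (step 35): theta=0.2100 -0.1678 -0.0263 0.6983 rad, w=-0.0116 -0.0511 -0.0051 -0.0037 rad/s, eef=-0.2214 -0.1343 0.7615 m, trq=4.8314 4.9918 1.5811 -0.5796 N·m.
t=0.4000 s (step 40): theta=0.2094 -0.1704 -0.0264 0.6984 rad, w=-0.0111 -0.0509 -0.0051 -0.0037 rad/s, eef=-0.2227 -0.1332 0.7611 m, trq=4.8886 5.0577 1.6006 -0.5834 N·m.
t=0.4500 s (step 45): theta=0.2089 -0.1729 -0.0265 0.6984 rad, w=-0.0102 -0.0476 -0.0050 -0.0037 rad/s, eef=-0.2240 -0.1322 0.7607 m, trq=4.9284 5.1061 1.6144 -0.5857 N·m.
t=0.5000 s (step 50): theta=0.2084 -0.1751 -0.0266 0.6985 rad, w=-0.0090 -0.0427 -0.0049 -0.0037 rad/s, eef=-0.2252 -0.1313 0.7604 m, trq=4.9561 5.1417 1.6240 -0.5872 N·m.
t=0.5500 s (step 55): theta=0.2079 -0.1772 -0.0266 0.6985 rad, w=-0.0078 -0.0372 -0.0048 -0.0038 rad/s, eef=-0.2262 -0.1305 0.7601 m, trq=4.9753 5.1679 1.6307 -0.5880 N·m.
t=0.6000 s (step 60): theta=0.2076 -0.1789 -0.0267 0.6986 rad, w=-0.0067 -0.0318 -0.0047 -0.0038 rad/s, eef=-0.2271 -0.1298 0.7598 m, trq=4.9887 5.1872 1.6354 -0.5885 N·m.
t=0.6500 s (step 65): theta=0.2072 -0.1804 -0.0268 0.6986 rad, w=-0.0056 -0.0267 -0.0046 -0.0038 rad/s, eef=-0.2279 -0.1292 0.7596 m, trq=4.9979 5.2016 1.6387 -0.5887 N·m.
t=0.7000 s (step 70): theta=0.2070 -0.1816 -0.0269 0.6987 rad, w=-0.0046 -0.0222 -0.0044 -0.0038 rad/s, eef=-0.2285 -0.1287 0.7594 m, trq=5.0044 5.2123 1.6411 -0.5888 N·m.
t=0.7500 s (step 75): theta=0.2068 -0.1827 -0.0269 0.6987 rad, w=-0.0038 -0.0183 -0.0043 -0.0039 rad/s, eef=-0.2291 -0.1282 0.7593 m, trq=5.0088 5.2205 1.6428 -0.5888 N·m.
t=0.8000 s (step 80): theta=0.2066 -0.1835 -0.0270 0.6988 rad, w=-0.0031 -0.0151 -0.0041 -0.0039 rad/s, eef=-0.2295 -0.1279 0.7591 m, trq=5.0120 5.2269 1.6440 -0.5888 N·m.
t=0.8500 s (step 85): theta=0.2064 -0.1842 -0.0270 0.6988 rad, w=-0.0025 -0.0123 -0.0040 -0.0040 rad/s, eef=-0.2299 -0.1276 0.7590 m, trq=5.0142 5.2319 1.6450 -0.5888 N·m.
t=0.9000 s (step 90): theta=0.2063 -0.1848 -0.0270 0.6989 rad, w=-0.0020 -0.0100 -0.0038 -0.0040 rad/s, eef=-0.2302 -0.1274 0.7589 m, trq=5.0157 5.2359 1.6458 -0.5888 N·m.
t=0.9500 s (step 95): theta=0.2062 -0.1853 -0.0271 0.6989 rad, w=-0.0015 -0.0082 -0.0037 -0.0041 rad/s, eef=-0.2304 -0.1272 0.7588 m, trq=5.0168 5.2392 1.6464 -0.5888 N·m.
t=1.0000 s (step 100): theta=0.2061 -0.1857 -0.0271 0.6990 rad, w=-0.0012 -0.0067 -0.0036 -0.0041 rad/s, eef=-0.2306 -0.1270 0.7588 m, trq=5.0176 5.2419 1.6469 -0.5888 N·m.
t=1.0500 s (step 105): theta=0.2061 -0.1860 -0.0271 0.6990 rad, w=-0.0009 -0.0054 -0.0035 -0.0041 rad/s, eef=-0.2308 -0.1269 0.7587 m, trq=5.0181 5.2442 1.6474 -0.5888 N·m.
t=1.1000 s (step 110): theta=0.2060 -0.1863 -0.0271 0.6990 rad, w=-0.0006 -0.0044 -0.0034 -0.0041 rad/s, eef=-0.2310 -0.1268 0.7587 m, trq=5.0185 5.2460 1.6477 -0.5888 N·m.
t=1.1500 s (step 115): theta=0.2060 -0.1865 -0.0271 0.6991 rad, w=-0.0005 -0.0036 -0.0033 -0.0042 rad/s, eef=-0.2311 -0.1267 0.7586 m, trq=5.0188 5.2476 1.6480 -0.5888 N·m.
t=1.2000 s (step 120): theta=0.2059 -0.1867 -0.0271 0.6991 rad, w=-0.0003 -0.0029 -0.0033 -0.0042 rad/s, eef=-0.2312 -0.1267 0.7586 m, trq=5.0190 5.2489 1.6483 -0.5889 N·m.
t=1.2500 s (step 125): theta=0.2059 -0.1868 -0.0271 0.6991 rad, w=-0.0002 -0.0023 -0.0032 -0.0042 rad/s, eef=-0.2312 -0.1266 0.7586 m, trq=5.0191 5.2499 1.6485 -0.5889 N·m.
t=1.3000 s (step 130): theta=0.2059 -0.1870 -0.0271 0.6992 rad, w=-0.0001 -0.0018 -0.0032 -0.0042 rad/s, eef=-0.2313 -0.1266 0.7586 m, trq=5.0192 5.2508 1.6487 -0.5889 N·m.
t=1.3500 s (step 135): theta=0.2059 -0.1871 -0.0271 0.6992 rad, w=-0.0000 -0.0015 -0.0031 -0.0042 rad/s, eef=-0.2314 -0.1265 0.7585 m, trq=5.0192 5.2516 1.6488 -0.5889 N·m.
t=1.4000 s (step 140): theta=0.2059 -0.1872 -0.0271 0.6992 rad, w=0.0000 -0.0011 -0.0031 -0.0043 rad/s, eef=-0.2314 -0.1265 0.7585 m, trq=5.0193 5.2522 1.6490 -0.5889 N·m.
t=1.4500 s (step 145): theta=0.2059 -0.1872 -0.0271 0.6993 rad, w=0.0001 -0.0009 -0.0031 -0.0043 rad/s, eef=-0.2315 -0.1265 0.7585 m, trq=5.0193 5.2527 1.6491 -0.5889 N·m.
t=1.5000 s (step 150): theta=0.1924 -0.1873 -0.0271 0.6992 rad, w=-0.8248 -0.0013 0.0041 -0.0100 rad/s, eef=-0.2315 -0.1163 0.7601 m, trq=15.2046 7.5303 2.2800 -0.3127 N·m.
t=1.5500 s (step 155): theta=0.1620 -0.1873 -0.0269 0.6988 rad, w=-0.4208 0.0014 0.0049 -0.0013 rad/s, eef=-0.2313 -0.0931 0.7634 m.


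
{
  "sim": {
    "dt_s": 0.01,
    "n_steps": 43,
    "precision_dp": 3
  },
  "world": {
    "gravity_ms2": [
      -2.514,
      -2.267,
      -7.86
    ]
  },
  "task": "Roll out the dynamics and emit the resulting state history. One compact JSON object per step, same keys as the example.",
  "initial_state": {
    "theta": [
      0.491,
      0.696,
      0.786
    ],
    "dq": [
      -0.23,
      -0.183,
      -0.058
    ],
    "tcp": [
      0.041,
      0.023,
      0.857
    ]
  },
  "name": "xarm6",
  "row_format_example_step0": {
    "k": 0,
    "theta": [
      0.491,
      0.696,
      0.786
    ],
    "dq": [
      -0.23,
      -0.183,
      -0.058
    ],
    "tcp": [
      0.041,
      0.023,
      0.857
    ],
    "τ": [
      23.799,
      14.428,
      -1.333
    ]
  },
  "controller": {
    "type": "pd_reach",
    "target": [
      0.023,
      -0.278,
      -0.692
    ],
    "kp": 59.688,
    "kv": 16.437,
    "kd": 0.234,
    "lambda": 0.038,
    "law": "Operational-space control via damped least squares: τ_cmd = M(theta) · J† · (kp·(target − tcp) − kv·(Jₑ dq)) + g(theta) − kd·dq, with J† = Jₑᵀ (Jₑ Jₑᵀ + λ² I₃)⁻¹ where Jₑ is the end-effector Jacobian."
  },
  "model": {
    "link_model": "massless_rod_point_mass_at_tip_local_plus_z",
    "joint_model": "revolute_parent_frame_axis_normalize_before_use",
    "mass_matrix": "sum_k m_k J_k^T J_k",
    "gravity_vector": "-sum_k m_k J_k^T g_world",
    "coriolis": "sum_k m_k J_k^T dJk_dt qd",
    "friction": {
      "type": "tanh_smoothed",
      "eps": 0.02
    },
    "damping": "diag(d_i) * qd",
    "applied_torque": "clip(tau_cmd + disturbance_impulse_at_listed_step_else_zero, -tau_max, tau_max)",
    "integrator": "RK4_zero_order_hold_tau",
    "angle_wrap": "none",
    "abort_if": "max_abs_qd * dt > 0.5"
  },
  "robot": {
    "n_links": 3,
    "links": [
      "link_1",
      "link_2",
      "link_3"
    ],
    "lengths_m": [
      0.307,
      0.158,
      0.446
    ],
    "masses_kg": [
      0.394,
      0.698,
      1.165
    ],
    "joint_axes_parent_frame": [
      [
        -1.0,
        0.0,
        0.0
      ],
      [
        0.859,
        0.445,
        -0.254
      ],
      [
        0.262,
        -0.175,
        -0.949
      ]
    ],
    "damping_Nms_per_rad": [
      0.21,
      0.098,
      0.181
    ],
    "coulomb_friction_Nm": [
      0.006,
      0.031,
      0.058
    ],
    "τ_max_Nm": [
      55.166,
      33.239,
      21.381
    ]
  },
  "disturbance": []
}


{"k":1,"theta":[0.506,0.725,0.806],"dq":[3.221,5.841,3.801],"tcp":[0.041,0.021,0.854],"\u03c4":[19.332,10.922,-2.007]}
{"k":2,"theta":[0.55,0.804,0.849],"dq":[5.527,9.801,4.333],"tcp":[0.042,0.018,0.843],"\u03c4":[14.11,9.353,-1.871]}
{"k":3,"theta":[0.613,0.914,0.884],"dq":[7.023,12.156,2.412],"tcp":[0.044,0.015,0.827],"\u03c4":[9.412,8.656,-1.241]}
{"k":4,"theta":[0.688,1.042,0.893],"dq":[7.981,13.335,-0.784],"tcp":[0.047,0.011,0.806],"\u03c4":[5.751,8.185,-0.446]}
{"k":5,"theta":[0.771,1.178,0.868],"dq":[8.572,13.74,-4.188],"tcp":[0.05,0.006,0.781],"\u03c4":[3.047,7.6,0.254]}
{"k":6,"theta":[0.859,1.315,0.811],"dq":[8.894,13.686,-7.164],"tcp":[0.052,0.002,0.752],"\u03c4":[1.066,6.759,0.745]}
{"k":7,"theta":[0.948,1.45,0.728],"dq":[9.019,13.406,-9.413],"tcp":[0.052,-0.003,0.722],"\u03c4":[-0.357,5.636,0.979]}
{"k":8,"theta":[1.038,1.582,0.625],"dq":[9.003,13.036,-10.94],"tcp":[0.05,-0.009,0.69],"\u03c4":[-1.322,4.283,0.981]}
{"k":9,"theta":[1.128,1.711,0.511],"dq":[8.891,12.648,-11.881],"tcp":[0.046,-0.014,0.657],"\u03c4":[-1.903,2.79,0.812]}
{"k":10,"theta":[1.216,1.835,0.389],"dq":[8.718,12.275,-12.388],"tcp":[0.039,-0.019,0.624],"\u03c4":[-2.17,1.255,0.532]}
{"k":11,"theta":[1.302,1.956,0.264],"dq":[8.504,11.924,-12.581],"tcp":[0.031,-0.025,0.592],"\u03c4":[-2.196,-0.235,0.193]}
{"k":12,"theta":[1.386,2.073,0.138],"dq":[8.264,11.593,-12.539],"tcp":[0.021,-0.03,0.56],"\u03c4":[-2.046,-1.614,-0.165]}
{"k":13,"theta":[1.467,2.188,0.014],"dq":[8.007,11.273,-12.301],"tcp":[0.009,-0.036,0.53],"\u03c4":[-1.78,-2.841,-0.516]}
{"k":14,"theta":[1.546,2.299,-0.107],"dq":[7.737,10.951,-11.878],"tcp":[-0.004,-0.042,0.501],"\u03c4":[-1.454,-3.895,-0.845]}
{"k":15,"theta":[1.622,2.407,-0.223],"dq":[7.462,10.611,-11.261],"tcp":[-0.018,-0.048,0.473],"\u03c4":[-1.119,-4.779,-1.144]}
{"k":16,"theta":[1.695,2.511,-0.332],"dq":[7.188,10.24,-10.43],"tcp":[-0.034,-0.054,0.446],"\u03c4":[-0.823,-5.512,-1.415]}
{"k":17,"theta":[1.766,2.611,-0.431],"dq":[6.927,9.828,-9.378],"tcp":[-0.05,-0.06,0.421],"\u03c4":[-0.612,-6.126,-1.664]}
{"k":18,"theta":[1.834,2.707,-0.519],"dq":[6.692,9.379,-8.139],"tcp":[-0.068,-0.066,0.397],"\u03c4":[-0.514,-6.661,-1.899]}
{"k":19,"theta":[1.899,2.799,-0.594],"dq":[6.494,8.911,-6.802],"tcp":[-0.087,-0.072,0.374],"\u03c4":[-0.53,-7.147,-2.117]}
{"k":20,"theta":[1.964,2.886,-0.656],"dq":[6.336,8.454,-5.507],"tcp":[-0.106,-0.078,0.351],"\u03c4":[-0.63,-7.594,-2.304]}
{"k":21,"theta":[2.026,2.968,-0.705],"dq":[6.212,8.034,-4.376],"tcp":[-0.125,-0.084,0.33],"\u03c4":[-0.774,-7.999,-2.446]}
{"k":22,"theta":[2.088,3.047,-0.744],"dq":[6.108,7.662,-3.462],"tcp":[-0.144,-0.091,0.309],"\u03c4":[-0.939,-8.354,-2.539]}
{"k":23,"theta":[2.148,3.122,-0.775],"dq":[6.005,7.333,-2.747],"tcp":[-0.163,-0.098,0.289],"\u03c4":[-1.142,-8.665,-2.592]}
{"k":24,"theta":[2.208,3.193,-0.799],"dq":[5.883,7.033,-2.181],"tcp":[-0.181,-0.105,0.269],"\u03c4":[-1.436,-8.954,-2.62]}
{"k":25,"theta":[2.266,3.262,-0.819],"dq":[5.716,6.745,-1.72],"tcp":[-0.198,-0.113,0.25],"\u03c4":[-1.916,-9.262,-2.636]}
{"k":26,"theta":[2.322,3.328,-0.834],"dq":[5.465,6.453,-1.328],"tcp":[-0.215,-0.122,0.232],"\u03c4":[-2.738,-9.652,-2.653]}
{"k":27,"theta":[2.375,3.391,-0.845],"dq":[5.073,6.131,-0.978],"tcp":[-0.23,-0.131,0.214],"\u03c4":[-4.137,-10.208,-2.68]}
{"k":28,"theta":[2.422,3.45,-0.853],"dq":[4.454,5.746,-0.647],"tcp":[-0.244,-0.141,0.196],"\u03c4":[-6.412,-11.02,-2.724]}
{"k":29,"theta":[2.462,3.505,-0.857],"dq":[3.491,5.251,-0.323],"tcp":[-0.257,-0.152,0.179],"\u03c4":[-9.75,-12.114,-2.782]}
{"k":30,"theta":[2.49,3.554,-0.858],"dq":[2.049,4.641,-0.211],"tcp":[-0.269,-0.163,0.163],"\u03c4":[-13.751,-13.293,-2.773]}
{"k":31,"theta":[2.5,3.596,-0.858],"dq":[0.073,3.815,0.041],"tcp":[-0.278,-0.176,0.146],"\u03c4":[-17.371,-14.152,-2.757]}
{"k":32,"theta":[2.489,3.63,-0.857],"dq":[-2.338,2.894,0.028],"tcp":[-0.286,-0.187,0.128],"\u03c4":[-19.07,-14.237,-2.608]}
{"k":33,"theta":[2.453,3.654,-0.856],"dq":[-4.885,1.978,-0.193],"tcp":[-0.291,-0.199,0.11],"\u03c4":[-18.463,-13.578,-2.371]}
{"k":34,"theta":[2.392,3.669,-0.859],"dq":[-7.243,1.139,-0.386],"tcp":[-0.294,-0.209,0.09],"\u03c4":[-16.273,-12.583,-2.162]}
{"k":35,"theta":[2.31,3.677,-0.865],"dq":[-9.219,0.529,-0.903],"tcp":[-0.295,-0.217,0.069],"\u03c4":[-13.253,-11.616,-1.925]}
{"k":36,"theta":[2.21,3.68,-0.876],"dq":[-10.724,0.078,-1.31],"tcp":[-0.295,-0.223,0.047],"\u03c4":[-10.218,-10.96,-1.789]}
{"k":37,"theta":[2.097,3.68,-0.891],"dq":[-11.785,-0.225,-1.637],"tcp":[-0.293,-0.226,0.023],"\u03c4":[-7.536,-10.719,-1.749]}
{"k":38,"theta":[1.976,3.676,-0.908],"dq":[-12.479,-0.45,-1.762],"tcp":[-0.291,-0.228,-0.0],"\u03c4":[-5.432,-10.897,-1.824]}
{"k":39,"theta":[1.849,3.671,-0.925],"dq":[-12.908,-0.631,-1.752],"tcp":[-0.289,-0.226,-0.024],"\u03c4":[-3.911,-11.424,-1.98]}
{"k":40,"theta":[1.719,3.664,-0.942],"dq":[-13.168,-0.807,-1.634],"tcp":[-0.286,-0.223,-0.047],"\u03c4":[-2.889,-12.194,-2.194]}
{"k":41,"theta":[1.586,3.655,-0.958],"dq":[-13.341,-1.004,-1.459],"tcp":[-0.283,-0.217,-0.07],"\u03c4":[-2.223,-13.085,-2.432]}
{"k":42,"theta":[1.452,3.644,-0.972],"dq":[-13.48,-1.237,-1.261],"tcp":[-0.28,-0.209,-0.091],"\u03c4":[-1.763,-13.972,-2.667]}
{"k":43,"theta":[1.317,3.63,-0.984],"dq":[-13.615,-1.514,-1.064],"tcp":[-0.276,-0.2,-0.111]}


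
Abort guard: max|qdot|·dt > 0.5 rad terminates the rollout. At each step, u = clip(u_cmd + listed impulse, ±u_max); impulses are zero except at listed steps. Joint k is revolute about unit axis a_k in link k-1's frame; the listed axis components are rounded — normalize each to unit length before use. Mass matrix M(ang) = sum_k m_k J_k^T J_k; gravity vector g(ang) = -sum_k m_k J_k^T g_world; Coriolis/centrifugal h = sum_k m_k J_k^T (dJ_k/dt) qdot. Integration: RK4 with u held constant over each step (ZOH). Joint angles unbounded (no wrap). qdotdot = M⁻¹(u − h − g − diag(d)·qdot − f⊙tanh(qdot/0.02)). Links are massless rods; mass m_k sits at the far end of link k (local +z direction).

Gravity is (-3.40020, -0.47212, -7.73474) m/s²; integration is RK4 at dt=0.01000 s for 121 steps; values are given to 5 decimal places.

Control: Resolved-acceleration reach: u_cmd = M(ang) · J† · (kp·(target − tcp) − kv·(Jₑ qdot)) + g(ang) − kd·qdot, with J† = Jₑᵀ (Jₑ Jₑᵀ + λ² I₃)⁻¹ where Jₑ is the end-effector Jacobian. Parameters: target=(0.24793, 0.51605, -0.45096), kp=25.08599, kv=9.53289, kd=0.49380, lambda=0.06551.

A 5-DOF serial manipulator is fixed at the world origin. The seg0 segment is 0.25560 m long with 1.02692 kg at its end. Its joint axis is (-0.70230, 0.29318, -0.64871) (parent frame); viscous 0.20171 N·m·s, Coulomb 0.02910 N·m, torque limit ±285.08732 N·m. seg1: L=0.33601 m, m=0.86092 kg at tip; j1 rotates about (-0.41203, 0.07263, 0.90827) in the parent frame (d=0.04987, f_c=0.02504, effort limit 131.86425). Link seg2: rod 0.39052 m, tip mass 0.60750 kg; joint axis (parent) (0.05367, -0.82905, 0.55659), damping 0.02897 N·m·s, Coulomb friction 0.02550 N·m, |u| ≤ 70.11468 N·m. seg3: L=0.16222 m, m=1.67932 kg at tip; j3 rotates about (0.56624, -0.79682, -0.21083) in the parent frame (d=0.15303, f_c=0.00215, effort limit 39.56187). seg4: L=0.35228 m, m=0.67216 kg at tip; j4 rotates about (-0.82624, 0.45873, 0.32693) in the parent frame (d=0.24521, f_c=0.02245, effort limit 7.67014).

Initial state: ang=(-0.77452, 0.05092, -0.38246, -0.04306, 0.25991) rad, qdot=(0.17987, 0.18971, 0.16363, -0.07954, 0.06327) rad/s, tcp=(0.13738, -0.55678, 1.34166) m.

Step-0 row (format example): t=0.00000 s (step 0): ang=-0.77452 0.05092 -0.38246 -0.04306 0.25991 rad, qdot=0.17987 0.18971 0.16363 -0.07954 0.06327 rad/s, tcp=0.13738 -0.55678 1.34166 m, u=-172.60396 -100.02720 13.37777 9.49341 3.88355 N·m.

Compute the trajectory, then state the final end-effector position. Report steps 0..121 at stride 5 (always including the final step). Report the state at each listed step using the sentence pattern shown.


t=0.05000 s (step 5): ang=-0.94044 0.09152 -0.37635 -0.25189 0.41667 rad, qdot=-5.28127 0.41844 0.00631 -7.10389 4.68230 rad/s, tcp=0.12915 -0.52843 1.29698 m, u=-36.25966 -32.81101 -14.62076 -0.73410 1.38902 N·m.
t=0.10000 s (step 10): ang=-1.19997 0.06726 -0.39132 -0.61458 0.65971 rad, qdot=-4.77964 -1.20364 -0.59154 -6.99439 4.67010 rad/s, tcp=0.10256 -0.50762 1.15264 m, u=30.81356 0.94409 -28.46661 -5.15494 -0.91821 N·m.
t=0.15000 s (step 15): ang=-1.40769 -0.01327 -0.43694 -0.94431 0.86761 rad, qdot=-3.51396 -1.93701 -1.28205 -6.26552 3.63821 rad/s, tcp=0.08559 -0.50287 0.97342 m, u=40.97166 10.07372 -26.79772 -2.46291 -3.15900 N·m.
t=0.20000 s (step 20): ang=-1.55285 -0.11911 -0.53024 -1.24548 1.02400 rad, qdot=-2.30153 -2.25379 -2.58915 -5.81746 2.64843 rad/s, tcp=0.09091 -0.49472 0.80545 m, u=34.46467 12.11858 -21.72577 0.83865 -4.27899 N·m.
t=0.25000 s (step 25): ang=-1.64536 -0.22663 -0.71646 -1.51914 1.13200 rad, qdot=-1.51127 -1.89752 -5.07673 -4.96192 1.71531 rad/s, tcp=0.11379 -0.47498 0.67006 m, u=20.29996 8.90574 -18.10133 2.51281 -4.22437 N·m.
t=0.30000 s (step 30): ang=-1.72727 -0.28915 -1.04954 -1.70893 1.20531 rad, qdot=-2.01260 -0.50677 -8.12210 -2.23719 1.46198 rad/s, tcp=0.15153 -0.43727 0.57418 m, u=5.14851 4.32682 -11.57999 2.33886 -3.50332 N·m.
t=0.35000 s (step 35): ang=-1.86413 -0.28718 -1.48584 -1.72387 1.29256 rad, qdot=-3.44033 0.27230 -8.77890 1.42222 1.92968 rad/s, tcp=0.19939 -0.36701 0.49366 m, u=1.69866 6.35394 0.80267 0.72815 -2.24645 N·m.
t=0.40000 s (step 40): ang=-2.05661 -0.30210 -1.87655 -1.61994 1.35748 rad, qdot=-4.04379 -1.27052 -6.46243 2.19698 0.25888 rad/s, tcp=0.23661 -0.26780 0.39829 m, u=2.81450 10.06079 9.17543 -0.58657 0.14451 N·m.
t=0.45000 s (step 45): ang=-2.24998 -0.43776 -2.11389 -1.52050 1.32318 rad, qdot=-3.59222 -4.15710 -3.10309 1.93117 -1.20503 rad/s, tcp=0.25967 -0.16257 0.30040 m, u=0.39218 10.14384 7.81856 -1.54796 1.41838 N·m.
t=0.50000 s (step 50): ang=-2.41445 -0.70423 -2.20720 -1.41206 1.27904 rad, qdot=-3.01149 -6.35245 -0.80531 2.42922 -0.36335 rad/s, tcp=0.27880 -0.05889 0.22288 m, u=2.27215 7.05559 1.66036 -3.38827 1.12069 N·m.
t=0.55000 s (step 55): ang=-2.55465 -1.05850 -2.20579 -1.28553 1.28906 rad, qdot=-2.65131 -7.65925 0.78778 2.51775 0.71347 rad/s, tcp=0.29370 0.04330 0.15941 m, u=6.10561 8.03100 -0.34136 -4.81251 0.80660 N·m.
t=0.60000 s (step 60): ang=-2.68671 -1.45319 -2.13651 -1.17215 1.34538 rad, qdot=-2.70781 -7.97478 1.89366 1.91768 1.50470 rad/s, tcp=0.30121 0.14115 0.09431 m, u=3.37438 11.86828 0.23481 -5.34269 0.56338 N·m.
t=0.65000 s (step 65): ang=-2.83132 -1.84150 -2.02846 -1.09765 1.43949 rad, qdot=-3.10462 -7.44470 2.30054 1.07036 2.25469 rad/s, tcp=0.29705 0.22918 0.02038 m, u=-1.23926 16.25198 1.00701 -5.59734 0.16642 N·m.
t=0.70000 s (step 70): ang=-2.99613 -2.18797 -1.91980 -1.05961 1.56851 rad, qdot=-3.43842 -6.34307 1.93069 0.52799 2.84687 rad/s, tcp=0.27735 0.30178 -0.05697 m, u=-3.49588 18.71844 1.76126 -5.69119 -0.21296 N·m.
t=0.75000 s (step 75): ang=-3.16745 -2.47082 -1.84288 -1.03825 1.71407 rad, qdot=-3.31895 -4.93791 1.11462 0.38075 2.86337 rad/s, tcp=0.24430 0.35473 -0.12563 m, u=-4.01200 18.19262 2.82958 -5.34287 -0.25227 N·m.
t=0.80000 s (step 80): ang=-3.31946 -2.68181 -1.80563 -1.02038 1.84327 rad, qdot=-2.69216 -3.51933 0.43237 0.33145 2.22883 rad/s, tcp=0.20747 0.38682 -0.17715 m, u=-4.64731 15.89796 3.79192 -4.54421 0.04087 N·m.
t=0.85000 s (step 85): ang=-3.43360 -2.82777 -1.79194 -1.00671 1.93395 rad, qdot=-1.86948 -2.37541 0.18254 0.20667 1.41416 rad/s, tcp=0.17747 0.40242 -0.21192 m, u=-5.66737 13.43691 3.97169 -3.70111 0.31387 N·m.
t=0.90000 s (step 90): ang=-3.50887 -2.92599 -1.78214 -0.99957 1.98917 rad, qdot=-1.17482 -1.60992 0.24126 0.08704 0.84511 rad/s, tcp=0.15894 0.40936 -0.23601 m, u=-6.62825 11.54638 3.45579 -3.10285 0.34776 N·m.
t=0.95000 s (step 95): ang=-3.55512 -2.99398 -1.76611 -0.99679 2.02325 rad, qdot=-0.70955 -1.14799 0.40537 0.03483 0.55234 rad/s, tcp=0.15083 0.41369 -0.25509 m, u=-7.33984 10.27154 2.70051 -2.74808 0.21130 N·m.
t=1.00000 s (step 100): ang=-3.58309 -3.04404 -1.74166 -0.99512 2.04697 rad, qdot=-0.43393 -0.87685 0.56852 0.03879 0.41236 rad/s, tcp=0.15027 0.41813 -0.27208 m, u=-7.81323 9.42747 1.99760 -2.54655 0.03377 N·m.
t=1.05000 s (step 105): ang=-3.60066 -3.08355 -1.70987 -0.99240 2.06551 rad, qdot=-0.28402 -0.71609 0.69666 0.07399 0.33521 rad/s, tcp=0.15455 0.42337 -0.28798 m, u=-8.10639 8.84401 1.44559 -2.43046 -0.11488 N·m.
t=1.10000 s (step 110): ang=-3.61280 -3.11675 -1.67265 -0.98751 2.08084 rad, qdot=-0.21037 -0.61941 0.78586 0.12301 0.27988 rad/s, tcp=0.16169 0.42929 -0.30293 m, u=-8.27527 8.41583 1.05357 -2.36201 -0.21396 N·m.
t=1.15000 s (step 115): ang=-3.62244 -3.14615 -1.63184 -0.98005 2.09360 rad, qdot=-0.17998 -0.56093 0.84187 0.17541 0.23081 rad/s, tcp=0.17032 0.43561 -0.31682 m, u=-8.36727 8.08691 0.80309 -2.32070 -0.26465 N·m.
t=1.20000 s (step 120): ang=-3.63119 -3.17325 -1.58889 -0.97001 2.10395 rad, qdot=-0.17172 -0.52513 0.87214 0.22556 0.18304 rad/s, tcp=0.17952 0.44207 -0.32958 m, u=-8.42082 7.82899 0.67067 -2.29514 -0.27501 N·m.
t=1.21000 s (step 121): ang=-3.63290 -3.17847 -1.58015 -0.96771 2.10573 rad, qdot=-0.17146 -0.51973 0.87571 0.23505 0.17351 rad/s, tcp=0.18137 0.44336 -0.33199 m.
final tcp position (m): 0.18137 0.44336 -0.33199


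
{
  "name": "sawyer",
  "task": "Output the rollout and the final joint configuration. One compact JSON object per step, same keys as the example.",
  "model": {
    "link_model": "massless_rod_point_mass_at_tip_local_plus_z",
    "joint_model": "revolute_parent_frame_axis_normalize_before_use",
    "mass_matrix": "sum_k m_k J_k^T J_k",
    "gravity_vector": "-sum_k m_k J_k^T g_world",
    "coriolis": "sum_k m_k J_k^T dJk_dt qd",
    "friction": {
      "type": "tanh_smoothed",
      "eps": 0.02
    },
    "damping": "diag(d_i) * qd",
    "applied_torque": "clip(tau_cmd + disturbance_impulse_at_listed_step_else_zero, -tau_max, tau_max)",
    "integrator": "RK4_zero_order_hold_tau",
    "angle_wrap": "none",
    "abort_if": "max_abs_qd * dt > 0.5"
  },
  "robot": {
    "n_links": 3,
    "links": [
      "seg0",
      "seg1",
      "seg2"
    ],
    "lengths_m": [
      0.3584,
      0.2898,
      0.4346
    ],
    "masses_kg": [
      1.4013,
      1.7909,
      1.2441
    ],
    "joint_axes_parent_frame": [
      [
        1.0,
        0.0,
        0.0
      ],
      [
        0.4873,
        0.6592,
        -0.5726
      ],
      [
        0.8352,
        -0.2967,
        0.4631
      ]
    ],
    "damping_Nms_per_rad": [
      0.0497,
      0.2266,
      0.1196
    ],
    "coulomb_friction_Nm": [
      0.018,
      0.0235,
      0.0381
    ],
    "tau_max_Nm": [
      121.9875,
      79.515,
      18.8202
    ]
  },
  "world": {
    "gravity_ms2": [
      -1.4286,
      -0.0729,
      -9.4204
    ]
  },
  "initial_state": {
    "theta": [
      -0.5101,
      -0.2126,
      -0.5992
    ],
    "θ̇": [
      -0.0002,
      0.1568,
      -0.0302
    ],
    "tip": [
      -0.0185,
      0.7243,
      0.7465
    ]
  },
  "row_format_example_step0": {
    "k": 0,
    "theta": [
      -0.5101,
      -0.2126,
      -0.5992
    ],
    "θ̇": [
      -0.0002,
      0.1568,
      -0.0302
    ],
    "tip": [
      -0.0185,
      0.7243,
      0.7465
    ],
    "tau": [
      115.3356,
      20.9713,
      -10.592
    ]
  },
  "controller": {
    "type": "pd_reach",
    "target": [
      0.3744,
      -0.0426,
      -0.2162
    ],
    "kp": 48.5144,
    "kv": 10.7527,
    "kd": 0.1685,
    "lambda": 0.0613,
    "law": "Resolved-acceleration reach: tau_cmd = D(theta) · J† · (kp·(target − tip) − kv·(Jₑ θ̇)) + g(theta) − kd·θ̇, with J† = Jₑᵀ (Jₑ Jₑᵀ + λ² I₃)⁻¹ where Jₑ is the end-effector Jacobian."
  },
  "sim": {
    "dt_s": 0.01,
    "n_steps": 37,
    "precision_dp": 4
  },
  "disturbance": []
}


{"k":1,"theta":[-0.5037,-0.2156,-0.6173],"\u03b8\u0307":[1.2842,-0.7504,-3.5715],"tip":[-0.0166,0.7226,0.745],"tau":[104.3489,19.2694,-8.9487]}
{"k":2,"theta":[-0.4853,-0.2271,-0.668],"\u03b8\u0307":[2.3732,-1.5634,-6.5298],"tip":[-0.0132,0.7179,0.7398],"tau":[89.2456,16.9249,-7.9875]}
{"k":3,"theta":[-0.4572,-0.2463,-0.7451],"\u03b8\u0307":[3.2264,-2.283,-8.8408],"tip":[-0.0083,0.71,0.7313],"tau":[71.8853,14.2559,-7.4209]}
{"k":4,"theta":[-0.4219,-0.2723,-0.8421],"\u03b8\u0307":[3.8329,-2.9095,-10.5178],"tip":[-0.0021,0.6984,0.7199],"tau":[54.3449,11.5727,-6.9955]}
{"k":5,"theta":[-0.3816,-0.3041,-0.953],"\u03b8\u0307":[4.2104,-3.4517,-11.6452],"tip":[0.0052,0.6832,0.7058],"tau":[38.1544,9.0884,-6.5259]}
{"k":6,"theta":[-0.3386,-0.3409,-1.0731],"\u03b8\u0307":[4.3941,-3.9273,-12.3457],"tip":[0.0134,0.6645,0.6897],"tau":[24.0505,6.9019,-5.9064]}
{"k":7,"theta":[-0.2945,-0.3823,-1.1985],"\u03b8\u0307":[4.4221,-4.3591,-12.7456],"tip":[0.0225,0.6427,0.6719],"tau":[12.1581,5.0304,-5.0996]}
{"k":8,"theta":[-0.2507,-0.4279,-1.327],"\u03b8\u0307":[4.3276,-4.7704,-12.9544],"tip":[0.0322,0.6182,0.6529],"tau":[2.2684,3.4479,-4.1135]}
{"k":9,"theta":[-0.2084,-0.4776,-1.457],"\u03b8\u0307":[4.1344,-5.1832,-13.0592],"tip":[0.0426,0.5916,0.6332],"tau":[-5.9628,2.1097,-2.9805]}
{"k":10,"theta":[-0.1684,-0.5316,-1.5878],"\u03b8\u0307":[3.8568,-5.6177,-13.1275],"tip":[0.0534,0.5632,0.6132],"tau":[-12.9143,0.963,-1.7409]}
{"k":11,"theta":[-0.1316,-0.59,-1.7194],"\u03b8\u0307":[3.5,-6.0929,-13.2139],"tip":[0.0648,0.5336,0.5933],"tau":[-18.9698,-0.0523,-0.4323]}
{"k":12,"theta":[-0.0988,-0.6535,-1.8521],"\u03b8\u0307":[3.0598,-6.626,-13.3664],"tip":[0.0765,0.503,0.5743],"tau":[-24.5381,-1.0105,0.9186]}
{"k":13,"theta":[-0.0708,-0.7227,-1.9869],"\u03b8\u0307":[2.5222,-7.2322,-13.6334],"tip":[0.0885,0.472,0.5565],"tau":[-30.1279,-2.0159,2.3039]}
{"k":14,"theta":[-0.0488,-0.7983,-2.1252],"\u03b8\u0307":[1.8606,-7.9178,-14.0674],"tip":[0.1006,0.4407,0.5409],"tau":[-36.5352,-3.2336,3.7459]}
{"k":15,"theta":[-0.0342,-0.8812,-2.2689],"\u03b8\u0307":[1.0327,-8.6649,-14.7244],"tip":[0.1126,0.4097,0.5285],"tau":[-45.3203,-4.9369,5.3184]}
{"k":16,"theta":[-0.029,-0.9716,-2.4205],"\u03b8\u0307":[-0.0205,-9.3931,-15.6462],"tip":[0.124,0.3797,0.5209],"tau":[-59.9535,-7.4423,7.1779]}
{"k":17,"theta":[-0.0358,-1.0685,-2.5829],"\u03b8\u0307":[-1.3683,-9.8914,-16.8176],"tip":[0.134,0.3518,0.5201],"tau":[-84.0245,-8.8952,9.4915]}
{"k":18,"theta":[-0.0578,-1.1671,-2.7572],"\u03b8\u0307":[-3.022,-9.6379,-17.9687],"tip":[0.1414,0.3281,0.5281],"tau":[-51.8221,9.1294,11.0545]}
{"k":19,"theta":[-0.0922,-1.2495,-2.9285],"\u03b8\u0307":[-3.7842,-6.8226,-16.2471],"tip":[0.1451,0.3107,0.5448],"tau":[39.5205,21.5635,11.7311]}
{"k":20,"theta":[-0.1252,-1.2982,-3.0668],"\u03b8\u0307":[-2.7899,-3.157,-11.5629],"tip":[0.1464,0.2985,0.5647],"tau":[56.1217,15.8952,12.4221]}
{"k":21,"theta":[-0.1468,-1.3179,-3.1613],"\u03b8\u0307":[-1.5417,-0.9642,-7.4687],"tip":[0.1472,0.2885,0.5818],"tau":[56.0322,11.3591,12.033]}
{"k":22,"theta":[-0.1564,-1.3212,-3.2191],"\u03b8\u0307":[-0.3931,0.2227,-4.1554],"tip":[0.1486,0.2789,0.5944],"tau":[53.8172,8.7525,10.9088]}
{"k":23,"theta":[-0.1552,-1.3154,-3.2467],"\u03b8\u0307":[0.633,0.8983,-1.396],"tip":[0.1509,0.2693,0.6022],"tau":[51.321,7.4308,9.4197]}
{"k":24,"theta":[-0.1442,-1.3041,-3.2487],"\u03b8\u0307":[1.5562,1.3735,0.9782],"tip":[0.1541,0.2596,0.6058],"tau":[48.856,6.9943,7.7797]}
{"k":25,"theta":[-0.1244,-1.2881,-3.2284],"\u03b8\u0307":[2.3944,1.8439,3.0742],"tip":[0.1582,0.2498,0.6058],"tau":[46.6221,7.2367,6.1045]}
{"k":26,"theta":[-0.0967,-1.2668,-3.1882],"\u03b8\u0307":[3.1612,2.4472,4.9812],"tip":[0.1629,0.24,0.6027],"tau":[44.9381,8.079,4.4326]}
{"k":27,"theta":[-0.0615,-1.2384,-3.1295],"\u03b8\u0307":[3.8608,3.2873,6.7688],"tip":[0.1679,0.2304,0.5973],"tau":[44.2312,9.5751,2.7687]}
{"k":28,"theta":[-0.0198,-1.1999,-3.0533],"\u03b8\u0307":[4.487,4.4511,8.5004],"tip":[0.1729,0.2213,0.5907],"tau":[44.6757,11.9504,1.0821]}
{"k":29,"theta":[0.0278,-1.1479,-2.9597],"\u03b8\u0307":[5.0095,6.0066,10.2205],"tip":[0.1777,0.213,0.584],"tau":[43.5037,15.3939,-0.6675]}
{"k":30,"theta":[0.0797,-1.0783,-2.8493],"\u03b8\u0307":[5.3253,7.9344,11.8503],"tip":[0.1823,0.2056,0.5794],"tau":[20.0687,16.8331,-2.2986]}
{"k":31,"theta":[0.1318,-0.99,-2.7267],"\u03b8\u0307":[5.0714,9.6853,12.6184],"tip":[0.1868,0.1993,0.5793],"tau":[-58.6287,2.5497,-3.1985]}
{"k":32,"theta":[0.1759,-0.8938,-2.6106],"\u03b8\u0307":[3.767,9.4856,10.6339],"tip":[0.1921,0.1934,0.5848],"tau":[-95.6172,-12.9676,-4.305]}
{"k":33,"theta":[0.206,-0.8081,-2.5218],"\u03b8\u0307":[2.3193,7.6538,7.2241],"tip":[0.1989,0.1871,0.5926],"tau":[-86.2334,-15.8997,-5.3782]}
{"k":34,"theta":[0.2237,-0.7418,-2.4655],"\u03b8\u0307":[1.2745,5.6435,4.0911],"tip":[0.2067,0.1803,0.599],"tau":[-72.7803,-14.6852,-5.679]}
{"k":35,"theta":[0.2327,-0.6943,-2.438],"\u03b8\u0307":[0.5342,3.8745,1.4483],"tip":[0.2151,0.1733,0.6021],"tau":[-63.07,-12.8536,-5.2912]}
{"k":36,"theta":[0.2351,-0.6631,-2.4349],"\u03b8\u0307":[-0.0445,2.3822,-0.7935],"tip":[0.2238,0.1662,0.6015],"tau":[-57.4147,-11.2808,-4.4677]}
{"k":37,"theta":[0.2321,-0.6456,-2.4525],"\u03b8\u0307":[-0.5631,1.1328,-2.7267],"tip":[0.2324,0.159,0.5975]}
{"summary": "final theta (rad): 0.2321 -0.6456 -2.4525"}


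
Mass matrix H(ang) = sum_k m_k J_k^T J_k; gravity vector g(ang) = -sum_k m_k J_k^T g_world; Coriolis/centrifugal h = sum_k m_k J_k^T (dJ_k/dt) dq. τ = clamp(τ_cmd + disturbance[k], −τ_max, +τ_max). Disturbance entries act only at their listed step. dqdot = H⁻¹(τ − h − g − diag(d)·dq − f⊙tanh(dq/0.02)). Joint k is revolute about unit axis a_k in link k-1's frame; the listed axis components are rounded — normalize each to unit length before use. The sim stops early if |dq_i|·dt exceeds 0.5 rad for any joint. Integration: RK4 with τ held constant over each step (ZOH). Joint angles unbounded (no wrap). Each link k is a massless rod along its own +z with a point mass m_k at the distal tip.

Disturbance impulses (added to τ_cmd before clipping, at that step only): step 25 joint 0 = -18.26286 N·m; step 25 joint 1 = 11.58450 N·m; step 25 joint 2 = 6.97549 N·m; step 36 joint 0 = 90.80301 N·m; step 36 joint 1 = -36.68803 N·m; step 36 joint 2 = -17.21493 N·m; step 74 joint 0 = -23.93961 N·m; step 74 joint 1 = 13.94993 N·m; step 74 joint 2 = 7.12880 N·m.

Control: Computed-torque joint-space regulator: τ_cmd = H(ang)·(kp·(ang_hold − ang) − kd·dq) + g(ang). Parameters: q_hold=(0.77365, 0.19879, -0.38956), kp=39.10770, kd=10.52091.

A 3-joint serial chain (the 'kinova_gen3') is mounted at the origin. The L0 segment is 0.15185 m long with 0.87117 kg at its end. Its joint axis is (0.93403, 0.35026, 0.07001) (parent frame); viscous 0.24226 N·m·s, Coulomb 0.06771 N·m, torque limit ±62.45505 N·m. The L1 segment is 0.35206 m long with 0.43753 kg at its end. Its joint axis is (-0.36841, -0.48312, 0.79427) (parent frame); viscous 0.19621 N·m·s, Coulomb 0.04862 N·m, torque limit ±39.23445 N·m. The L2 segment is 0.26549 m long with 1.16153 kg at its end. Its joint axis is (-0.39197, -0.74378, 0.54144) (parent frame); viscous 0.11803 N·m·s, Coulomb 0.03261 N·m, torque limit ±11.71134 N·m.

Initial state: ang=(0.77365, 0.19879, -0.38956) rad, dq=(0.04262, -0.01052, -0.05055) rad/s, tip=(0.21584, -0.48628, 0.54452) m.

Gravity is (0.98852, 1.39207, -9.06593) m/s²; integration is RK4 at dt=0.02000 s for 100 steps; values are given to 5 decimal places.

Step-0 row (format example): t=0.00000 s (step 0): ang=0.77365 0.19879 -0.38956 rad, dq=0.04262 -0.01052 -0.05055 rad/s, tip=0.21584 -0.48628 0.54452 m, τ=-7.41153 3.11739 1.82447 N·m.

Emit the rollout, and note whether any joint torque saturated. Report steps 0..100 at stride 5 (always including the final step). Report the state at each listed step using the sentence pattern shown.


t=0.10000 s (step 5): ang=0.77556 0.19647 -0.38978 rad, dq=0.00724 0.00476 -0.02165 rad/s, tip=0.21695 -0.48753 0.54295 m, τ=-7.13135 2.99355 1.76131 N·m.
t=0.20000 s (step 10): ang=0.77548 0.19584 -0.38925 rad, dq=0.00003 0.02491 -0.02784 rad/s, tip=0.21701 -0.48756 0.54293 m, τ=-7.01496 2.93796 1.73381 N·m.
t=0.30000 s (step 15): ang=0.77503 0.19600 -0.38839 rad, dq=-0.00085 0.02801 -0.02510 rad/s, tip=0.21673 -0.48729 0.54333 m, τ=-6.96630 2.91291 1.72030 N·m.
t=0.40000 s (step 20): ang=0.77459 0.19625 -0.38744 rad, dq=-0.00023 0.02745 -0.02600 rad/s, tip=0.21641 -0.48702 0.54376 m, τ=-6.94673 2.90263 1.71438 N·m.
t=0.50000 s (step 25): ang=0.77423 0.19637 -0.38665 rad, dq=0.00062 0.02607 -0.02803 rad/s, tip=0.21616 -0.48680 0.54410 m, τ=-25.20264 14.48368 8.68759 N·m.
t=0.60000 s (step 30): ang=0.77331 0.21890 -0.29163 rad, dq=-0.01920 0.19791 0.24979 rad/s, tip=0.19328 -0.48049 0.56274 m, τ=-4.75785 1.45491 0.83313 N·m.
t=0.70000 s (step 35): ang=0.77178 0.22395 -0.28974 rad, dq=-0.00100 -0.04582 -0.09976 rad/s, tip=0.19111 -0.47901 0.56481 m, τ=-6.09557 2.26469 1.27633 N·m.
t=0.80000 s (step 40): ang=0.78508 -0.11924 0.01615 rad, dq=0.40190 -0.75105 -0.53546 rad/s, tip=0.23364 -0.51695 0.51933 m, τ=-16.59605 7.60753 3.60621 N·m.
t=0.90000 s (step 45): ang=0.80240 -0.13532 -0.04241 rad, dq=-0.03356 0.03946 -0.33250 rad/s, tip=0.25095 -0.52998 0.49707 m, τ=-11.15648 5.09310 2.41498 N·m.
t=1.00000 s (step 50): ang=0.78982 -0.12574 -0.05686 rad, dq=-0.17934 0.15431 -0.04353 rad/s, tip=0.24836 -0.52379 0.50477 m, τ=-8.44943 3.82165 1.78199 N·m.
t=1.10000 s (step 55): ang=0.77137 -0.10736 -0.05932 rad, dq=-0.17546 0.21167 -0.03814 rad/s, tip=0.24040 -0.51293 0.51970 m, τ=-7.23468 3.24768 1.50168 N·m.
t=1.20000 s (step 60): ang=0.75589 -0.08813 -0.06184 rad, dq=-0.12839 0.18473 -0.03531 rad/s, tip=0.23272 -0.50306 0.53281 m, τ=-6.80154 3.03751 1.40158 N·m.
t=1.30000 s (step 65): ang=0.74564 -0.07226 -0.06443 rad, dq=-0.07652 0.14152 -0.02858 rad/s, tip=0.22690 -0.49600 0.54195 m, τ=-6.72741 2.99023 1.38045 N·m.
t=1.40000 s (step 70): ang=0.74012 -0.05990 -0.06731 rad, dq=-0.03620 0.10870 -0.03183 rad/s, tip=0.22301 -0.49168 0.54752 m, τ=-6.78624 3.00410 1.38981 N·m.
t=1.50000 s (step 75): ang=0.73923 -0.03050 -0.07538 rad, dq=0.09249 1.90865 -0.32400 rad/s, tip=0.21659 -0.48751 0.55384 m, τ=-1.56257 -0.01724 -0.17260 N·m.
t=1.60000 s (step 80): ang=0.73528 0.04295 -0.06778 rad, dq=-0.03739 0.24906 -0.01474 rad/s, tip=0.19431 -0.47487 0.57301 m, τ=-4.42659 1.60750 0.66806 N·m.
t=1.70000 s (step 85): ang=0.73463 0.04953 -0.07449 rad, dq=0.02629 0.01225 -0.19384 rad/s, tip=0.19354 -0.47397 0.57395 m, τ=-5.97421 2.42535 1.10538 N·m.
t=1.80000 s (step 90): ang=0.73835 0.04823 -0.09750 rad, dq=0.04576 -0.01141 -0.26282 rad/s, tip=0.19899 -0.47722 0.56908 m, τ=-6.66734 2.80405 1.33074 N·m.
t=1.90000 s (step 95): ang=0.74287 0.04742 -0.12273 rad, dq=0.03833 -0.02580 -0.20784 rad/s, tip=0.20482 -0.48089 0.56348 m, τ=-6.94771 2.96745 1.44085 N·m.
t=2.00000 s (step 100): ang=0.74639 0.04693 -0.14297 rad, dq=0.02566 -0.01899 -0.15363 rad/s, tip=0.20936 -0.48371 0.55896 m.
any joint saturated: yes


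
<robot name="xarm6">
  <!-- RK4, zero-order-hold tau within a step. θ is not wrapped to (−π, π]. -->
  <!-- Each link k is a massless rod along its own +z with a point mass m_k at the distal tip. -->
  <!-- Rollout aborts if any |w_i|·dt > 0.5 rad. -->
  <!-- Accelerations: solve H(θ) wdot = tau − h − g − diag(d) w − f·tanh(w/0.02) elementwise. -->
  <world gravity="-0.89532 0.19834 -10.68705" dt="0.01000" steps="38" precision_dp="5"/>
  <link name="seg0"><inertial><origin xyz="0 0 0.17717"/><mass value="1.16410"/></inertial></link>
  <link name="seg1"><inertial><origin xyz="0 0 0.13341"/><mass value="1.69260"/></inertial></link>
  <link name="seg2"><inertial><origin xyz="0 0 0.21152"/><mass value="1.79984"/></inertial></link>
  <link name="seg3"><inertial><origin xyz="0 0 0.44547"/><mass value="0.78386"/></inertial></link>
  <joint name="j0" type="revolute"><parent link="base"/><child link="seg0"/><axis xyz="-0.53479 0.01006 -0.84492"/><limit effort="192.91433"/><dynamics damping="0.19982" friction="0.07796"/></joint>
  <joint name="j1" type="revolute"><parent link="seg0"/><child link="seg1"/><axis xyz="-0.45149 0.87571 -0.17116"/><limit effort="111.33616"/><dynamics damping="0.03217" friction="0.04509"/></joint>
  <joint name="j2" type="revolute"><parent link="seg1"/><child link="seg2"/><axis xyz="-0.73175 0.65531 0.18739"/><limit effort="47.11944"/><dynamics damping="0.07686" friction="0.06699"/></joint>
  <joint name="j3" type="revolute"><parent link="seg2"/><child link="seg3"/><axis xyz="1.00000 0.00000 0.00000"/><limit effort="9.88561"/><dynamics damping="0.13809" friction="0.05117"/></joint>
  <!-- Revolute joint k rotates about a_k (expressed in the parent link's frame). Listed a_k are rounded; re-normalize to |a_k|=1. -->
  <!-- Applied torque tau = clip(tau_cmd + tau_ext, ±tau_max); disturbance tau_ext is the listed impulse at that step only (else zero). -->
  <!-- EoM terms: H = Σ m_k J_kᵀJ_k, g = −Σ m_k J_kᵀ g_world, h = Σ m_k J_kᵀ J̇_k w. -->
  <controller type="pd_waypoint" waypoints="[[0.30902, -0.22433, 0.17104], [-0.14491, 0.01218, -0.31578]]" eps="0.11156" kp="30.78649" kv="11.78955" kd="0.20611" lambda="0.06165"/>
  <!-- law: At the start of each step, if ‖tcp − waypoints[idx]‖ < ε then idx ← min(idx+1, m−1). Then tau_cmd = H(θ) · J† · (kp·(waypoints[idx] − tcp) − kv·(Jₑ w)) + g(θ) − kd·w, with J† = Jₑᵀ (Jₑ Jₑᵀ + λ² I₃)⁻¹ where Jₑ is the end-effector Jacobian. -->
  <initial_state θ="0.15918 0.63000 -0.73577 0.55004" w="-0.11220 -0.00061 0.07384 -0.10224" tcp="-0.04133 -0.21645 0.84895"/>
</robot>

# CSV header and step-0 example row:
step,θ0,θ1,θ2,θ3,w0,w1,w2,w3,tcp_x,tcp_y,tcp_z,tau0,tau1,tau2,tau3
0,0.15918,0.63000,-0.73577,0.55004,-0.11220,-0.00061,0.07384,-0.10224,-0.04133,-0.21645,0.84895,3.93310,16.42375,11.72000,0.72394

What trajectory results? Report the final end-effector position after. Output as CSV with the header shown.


step,θ0,θ1,θ2,θ3,w0,w1,w2,w3,tcp_x,tcp_y,tcp_z,tau0,tau1,tau2,tau3
1,0.15977,0.63366,-0.73594,0.55396,0.22751,0.72874,-0.10298,0.88130,-0.04010,-0.21660,0.84836,3.52545,14.49704,10.80373,0.20038
2,0.16350,0.64408,-0.73763,0.56696,0.51834,1.35163,-0.23112,1.71710,-0.03798,-0.21684,0.84613,3.03131,12.62641,9.89217,-0.23043
3,0.16992,0.66020,-0.74031,0.58768,0.76678,1.86922,-0.29691,2.42643,-0.03505,-0.21710,0.84249,2.48230,10.82159,8.98809,-0.58818
4,0.17864,0.68099,-0.74331,0.61493,0.97779,2.28331,-0.29310,3.02444,-0.03141,-0.21731,0.83764,1.91369,9.09467,8.09377,-0.88634
5,0.18929,0.70543,-0.74594,0.64765,1.15535,2.60149,-0.22338,3.52151,-0.02713,-0.21741,0.83174,1.35554,7.45790,7.21492,-1.13519
6,0.20157,0.73263,-0.74759,0.68488,1.30283,2.83460,-0.09752,3.92563,-0.02228,-0.21737,0.82493,0.83129,5.92173,6.35845,-1.34273
7,0.21518,0.76182,-0.74778,0.72571,1.41974,3.00349,0.06006,4.23759,-0.01695,-0.21715,0.81736,0.35556,4.49532,5.53685,-1.51411
8,0.22978,0.79253,-0.74644,0.76916,1.50237,3.13615,0.21557,4.45475,-0.01122,-0.21676,0.80915,-0.06366,3.18540,4.76658,-1.65309
9,0.24510,0.82431,-0.74341,0.81446,1.56417,3.21657,0.39739,4.60730,-0.00514,-0.21619,0.80041,-0.41416,1.98643,4.03209,-1.76888
10,0.26094,0.85668,-0.73848,0.86099,1.60680,3.25653,0.59379,4.70178,0.00123,-0.21547,0.79125,-0.69603,0.89623,3.33624,-1.86419
11,0.27713,0.88930,-0.73156,0.90822,1.63176,3.26642,0.79509,4.74500,0.00785,-0.21462,0.78176,-0.91215,-0.08964,2.68045,-1.94127
12,0.29348,0.92191,-0.72264,0.95565,1.64037,3.25510,0.99360,4.74386,0.01468,-0.21369,0.77203,-1.06725,-0.97733,2.06496,-2.00198
13,0.30985,0.95434,-0.71177,1.00288,1.63386,3.23000,1.18346,4.70507,0.02167,-0.21271,0.76212,-1.16712,-1.77405,1.48908,-2.04788
14,0.32608,0.98648,-0.69907,1.04957,1.61344,3.19719,1.36034,4.63503,0.02879,-0.21172,0.75211,-1.21807,-2.48761,0.95145,-2.08023
15,0.34204,1.01827,-0.68468,1.09543,1.58031,3.16151,1.52124,4.53963,0.03603,-0.21076,0.74204,-1.22651,-3.12604,0.45022,-2.10010
16,0.35762,1.04971,-0.66876,1.14024,1.53580,3.12667,1.66430,4.42426,0.04334,-0.20986,0.73195,-1.19871,-3.69725,-0.01675,-2.10839
17,0.37271,1.08082,-0.65150,1.18382,1.48133,3.09540,1.78859,4.29375,0.05071,-0.20906,0.72188,-1.14060,-4.20881,-0.45179,-2.10585
18,0.38721,1.11164,-0.63310,1.22604,1.41850,3.06955,1.89397,4.15235,0.05812,-0.20839,0.71185,-1.05769,-4.66782,-0.85730,-2.09313
19,0.40105,1.14223,-0.61373,1.26681,1.34908,3.05019,1.98102,4.00374,0.06555,-0.20786,0.70188,-0.95502,-5.08080,-1.23565,-2.07081
20,0.41417,1.17267,-0.59358,1.30607,1.27502,3.03775,2.05088,3.85106,0.07297,-0.20750,0.69198,-0.83706,-5.45356,-1.58914,-2.03942
21,0.42654,1.20301,-0.57280,1.34380,1.19845,3.03210,2.10515,3.69692,0.08038,-0.20732,0.68215,-0.70772,-5.79118,-1.91993,-1.99941
22,0.43814,1.23333,-0.55155,1.37999,1.12156,3.03270,2.14575,3.54339,0.08776,-0.20731,0.67241,-0.57030,-6.09790,-2.22997,-1.95123
23,0.44899,1.26369,-0.52995,1.41466,1.04656,3.03872,2.17479,3.39202,0.09508,-0.20749,0.66275,-0.42743,-6.37706,-2.52090,-1.89527
24,0.45910,1.29412,-0.50811,1.44783,0.97554,3.04922,2.19433,3.24388,0.10235,-0.20785,0.65316,-0.28100,-6.63105,-2.79406,-1.83188
25,0.46853,1.32468,-0.48611,1.47954,0.91036,3.06327,2.20629,3.09955,0.10954,-0.20837,0.64366,-0.13215,-6.86123,-3.05034,-1.76139
26,0.47735,1.35540,-0.46402,1.50982,0.85254,3.08015,2.21222,2.95923,0.11664,-0.20905,0.63424,0.01883,-7.06791,-3.29022,-1.68406
27,0.48563,1.38629,-0.44190,1.53873,0.80318,3.09938,2.21324,2.82278,0.12364,-0.20987,0.62490,0.17249,-7.25033,-3.51369,-1.60013
28,0.49346,1.41739,-0.41978,1.56629,0.76295,3.12084,2.20995,2.68984,0.13052,-0.21083,0.61563,0.33029,-7.40673,-3.72029,-1.50979
29,0.50094,1.44872,-0.39772,1.59253,0.73217,3.14478,2.20250,2.55991,0.13729,-0.21193,0.60645,0.49458,-7.53438,-3.90920,-1.41321
30,0.50815,1.48029,-0.37576,1.61749,0.71084,3.17178,2.19067,2.43245,0.14392,-0.21314,0.59734,0.66855,-7.62971,-4.07927,-1.31051
31,0.51521,1.51216,-0.35393,1.64119,0.69888,3.20271,2.17397,2.30692,0.15042,-0.21448,0.58831,0.85623,-7.68853,-4.22920,-1.20181
32,0.52219,1.54437,-0.33230,1.66364,0.69614,3.23867,2.15176,2.18283,0.15677,-0.21595,0.57935,1.06222,-7.70650,-4.35782,-1.08717
33,0.52919,1.57696,-0.31092,1.68485,0.70259,3.28096,2.12332,2.05971,0.16296,-0.21754,0.57047,1.29114,-7.68029,-4.46469,-0.96660
34,0.53630,1.61001,-0.28986,1.70484,0.71827,3.33105,2.08778,1.93707,0.16899,-0.21927,0.56164,1.54600,-7.61036,-4.55135,-0.84005
35,0.54361,1.64361,-0.26919,1.72360,0.74313,3.39053,2.04400,1.81436,0.17484,-0.22116,0.55287,1.82435,-7.50729,-4.62416,-0.70739
36,0.55122,1.67786,-0.24901,1.74113,0.77662,3.46094,1.99035,1.69089,0.18050,-0.22321,0.54414,2.10960,-7.40488,-4.69982,-0.56841
37,0.55920,1.71288,-0.22942,1.75742,0.81654,3.54322,1.92420,1.56587,0.18596,-0.22545,0.53545,2.35461,-7.38333,-4.81471,-0.42296
38,0.56758,1.74877,-0.21058,1.77244,0.85712,3.63649,1.84162,1.43874,0.19119,-0.22791,0.52679,,,,
# final tcp position (m): 0.19119 -0.22791 0.52679
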